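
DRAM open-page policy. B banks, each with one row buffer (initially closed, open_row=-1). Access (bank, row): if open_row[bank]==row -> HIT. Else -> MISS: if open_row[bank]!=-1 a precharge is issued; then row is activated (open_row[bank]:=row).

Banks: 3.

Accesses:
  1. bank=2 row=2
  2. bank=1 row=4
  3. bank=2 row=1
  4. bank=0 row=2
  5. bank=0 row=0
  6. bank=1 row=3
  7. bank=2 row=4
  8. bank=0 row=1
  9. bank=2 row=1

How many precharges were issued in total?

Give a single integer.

Answer: 6

Derivation:
Acc 1: bank2 row2 -> MISS (open row2); precharges=0
Acc 2: bank1 row4 -> MISS (open row4); precharges=0
Acc 3: bank2 row1 -> MISS (open row1); precharges=1
Acc 4: bank0 row2 -> MISS (open row2); precharges=1
Acc 5: bank0 row0 -> MISS (open row0); precharges=2
Acc 6: bank1 row3 -> MISS (open row3); precharges=3
Acc 7: bank2 row4 -> MISS (open row4); precharges=4
Acc 8: bank0 row1 -> MISS (open row1); precharges=5
Acc 9: bank2 row1 -> MISS (open row1); precharges=6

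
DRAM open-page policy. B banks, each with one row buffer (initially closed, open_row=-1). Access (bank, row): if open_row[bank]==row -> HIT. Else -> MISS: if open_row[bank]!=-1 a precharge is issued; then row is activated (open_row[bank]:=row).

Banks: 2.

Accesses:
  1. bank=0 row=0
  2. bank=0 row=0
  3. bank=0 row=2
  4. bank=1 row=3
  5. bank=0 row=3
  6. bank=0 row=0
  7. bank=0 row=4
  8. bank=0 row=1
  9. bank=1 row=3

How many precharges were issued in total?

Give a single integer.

Acc 1: bank0 row0 -> MISS (open row0); precharges=0
Acc 2: bank0 row0 -> HIT
Acc 3: bank0 row2 -> MISS (open row2); precharges=1
Acc 4: bank1 row3 -> MISS (open row3); precharges=1
Acc 5: bank0 row3 -> MISS (open row3); precharges=2
Acc 6: bank0 row0 -> MISS (open row0); precharges=3
Acc 7: bank0 row4 -> MISS (open row4); precharges=4
Acc 8: bank0 row1 -> MISS (open row1); precharges=5
Acc 9: bank1 row3 -> HIT

Answer: 5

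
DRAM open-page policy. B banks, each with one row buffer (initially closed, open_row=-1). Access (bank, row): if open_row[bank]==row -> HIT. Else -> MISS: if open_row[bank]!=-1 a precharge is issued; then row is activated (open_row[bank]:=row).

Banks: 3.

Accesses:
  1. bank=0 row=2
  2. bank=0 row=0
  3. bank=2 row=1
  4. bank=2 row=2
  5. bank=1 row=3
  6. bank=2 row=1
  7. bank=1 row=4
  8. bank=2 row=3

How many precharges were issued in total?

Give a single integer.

Answer: 5

Derivation:
Acc 1: bank0 row2 -> MISS (open row2); precharges=0
Acc 2: bank0 row0 -> MISS (open row0); precharges=1
Acc 3: bank2 row1 -> MISS (open row1); precharges=1
Acc 4: bank2 row2 -> MISS (open row2); precharges=2
Acc 5: bank1 row3 -> MISS (open row3); precharges=2
Acc 6: bank2 row1 -> MISS (open row1); precharges=3
Acc 7: bank1 row4 -> MISS (open row4); precharges=4
Acc 8: bank2 row3 -> MISS (open row3); precharges=5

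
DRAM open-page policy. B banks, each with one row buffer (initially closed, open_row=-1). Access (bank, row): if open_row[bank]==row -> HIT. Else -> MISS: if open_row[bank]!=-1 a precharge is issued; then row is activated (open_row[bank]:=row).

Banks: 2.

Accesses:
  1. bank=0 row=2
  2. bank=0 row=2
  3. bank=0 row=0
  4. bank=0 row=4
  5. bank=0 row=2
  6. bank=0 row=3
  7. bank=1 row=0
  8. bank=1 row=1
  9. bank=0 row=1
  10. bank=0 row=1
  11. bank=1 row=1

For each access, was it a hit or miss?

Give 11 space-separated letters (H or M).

Acc 1: bank0 row2 -> MISS (open row2); precharges=0
Acc 2: bank0 row2 -> HIT
Acc 3: bank0 row0 -> MISS (open row0); precharges=1
Acc 4: bank0 row4 -> MISS (open row4); precharges=2
Acc 5: bank0 row2 -> MISS (open row2); precharges=3
Acc 6: bank0 row3 -> MISS (open row3); precharges=4
Acc 7: bank1 row0 -> MISS (open row0); precharges=4
Acc 8: bank1 row1 -> MISS (open row1); precharges=5
Acc 9: bank0 row1 -> MISS (open row1); precharges=6
Acc 10: bank0 row1 -> HIT
Acc 11: bank1 row1 -> HIT

Answer: M H M M M M M M M H H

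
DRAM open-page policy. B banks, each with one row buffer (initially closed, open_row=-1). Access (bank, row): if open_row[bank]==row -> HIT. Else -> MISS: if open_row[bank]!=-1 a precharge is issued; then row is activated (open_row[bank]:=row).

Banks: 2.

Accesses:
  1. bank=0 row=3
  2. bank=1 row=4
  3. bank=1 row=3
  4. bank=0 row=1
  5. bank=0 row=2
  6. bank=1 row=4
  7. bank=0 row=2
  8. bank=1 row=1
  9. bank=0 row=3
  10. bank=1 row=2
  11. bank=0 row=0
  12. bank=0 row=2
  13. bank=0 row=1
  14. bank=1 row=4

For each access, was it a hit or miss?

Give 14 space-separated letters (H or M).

Acc 1: bank0 row3 -> MISS (open row3); precharges=0
Acc 2: bank1 row4 -> MISS (open row4); precharges=0
Acc 3: bank1 row3 -> MISS (open row3); precharges=1
Acc 4: bank0 row1 -> MISS (open row1); precharges=2
Acc 5: bank0 row2 -> MISS (open row2); precharges=3
Acc 6: bank1 row4 -> MISS (open row4); precharges=4
Acc 7: bank0 row2 -> HIT
Acc 8: bank1 row1 -> MISS (open row1); precharges=5
Acc 9: bank0 row3 -> MISS (open row3); precharges=6
Acc 10: bank1 row2 -> MISS (open row2); precharges=7
Acc 11: bank0 row0 -> MISS (open row0); precharges=8
Acc 12: bank0 row2 -> MISS (open row2); precharges=9
Acc 13: bank0 row1 -> MISS (open row1); precharges=10
Acc 14: bank1 row4 -> MISS (open row4); precharges=11

Answer: M M M M M M H M M M M M M M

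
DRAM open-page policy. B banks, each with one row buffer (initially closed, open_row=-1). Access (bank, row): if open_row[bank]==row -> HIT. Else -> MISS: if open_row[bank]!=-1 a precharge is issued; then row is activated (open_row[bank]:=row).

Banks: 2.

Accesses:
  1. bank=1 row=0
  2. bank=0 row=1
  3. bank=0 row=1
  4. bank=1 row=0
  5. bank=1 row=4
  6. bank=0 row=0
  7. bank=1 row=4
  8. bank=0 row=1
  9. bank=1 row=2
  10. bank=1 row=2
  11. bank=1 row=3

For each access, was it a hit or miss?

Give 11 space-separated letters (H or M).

Answer: M M H H M M H M M H M

Derivation:
Acc 1: bank1 row0 -> MISS (open row0); precharges=0
Acc 2: bank0 row1 -> MISS (open row1); precharges=0
Acc 3: bank0 row1 -> HIT
Acc 4: bank1 row0 -> HIT
Acc 5: bank1 row4 -> MISS (open row4); precharges=1
Acc 6: bank0 row0 -> MISS (open row0); precharges=2
Acc 7: bank1 row4 -> HIT
Acc 8: bank0 row1 -> MISS (open row1); precharges=3
Acc 9: bank1 row2 -> MISS (open row2); precharges=4
Acc 10: bank1 row2 -> HIT
Acc 11: bank1 row3 -> MISS (open row3); precharges=5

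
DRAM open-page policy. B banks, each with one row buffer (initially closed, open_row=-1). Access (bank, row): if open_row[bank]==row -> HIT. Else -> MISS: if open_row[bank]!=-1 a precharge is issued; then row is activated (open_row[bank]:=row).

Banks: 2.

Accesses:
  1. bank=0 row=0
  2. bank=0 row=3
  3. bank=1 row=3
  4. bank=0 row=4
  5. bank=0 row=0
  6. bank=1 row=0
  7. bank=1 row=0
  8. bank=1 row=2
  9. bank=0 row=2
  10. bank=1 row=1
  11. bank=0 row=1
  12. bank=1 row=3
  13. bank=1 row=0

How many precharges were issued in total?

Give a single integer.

Answer: 10

Derivation:
Acc 1: bank0 row0 -> MISS (open row0); precharges=0
Acc 2: bank0 row3 -> MISS (open row3); precharges=1
Acc 3: bank1 row3 -> MISS (open row3); precharges=1
Acc 4: bank0 row4 -> MISS (open row4); precharges=2
Acc 5: bank0 row0 -> MISS (open row0); precharges=3
Acc 6: bank1 row0 -> MISS (open row0); precharges=4
Acc 7: bank1 row0 -> HIT
Acc 8: bank1 row2 -> MISS (open row2); precharges=5
Acc 9: bank0 row2 -> MISS (open row2); precharges=6
Acc 10: bank1 row1 -> MISS (open row1); precharges=7
Acc 11: bank0 row1 -> MISS (open row1); precharges=8
Acc 12: bank1 row3 -> MISS (open row3); precharges=9
Acc 13: bank1 row0 -> MISS (open row0); precharges=10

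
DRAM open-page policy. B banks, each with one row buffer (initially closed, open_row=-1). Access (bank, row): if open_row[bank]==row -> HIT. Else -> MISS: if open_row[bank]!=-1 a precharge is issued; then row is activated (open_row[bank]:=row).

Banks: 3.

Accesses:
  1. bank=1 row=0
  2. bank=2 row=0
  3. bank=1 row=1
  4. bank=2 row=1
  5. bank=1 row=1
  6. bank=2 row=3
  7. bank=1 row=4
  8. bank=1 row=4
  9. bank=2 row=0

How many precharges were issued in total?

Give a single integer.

Acc 1: bank1 row0 -> MISS (open row0); precharges=0
Acc 2: bank2 row0 -> MISS (open row0); precharges=0
Acc 3: bank1 row1 -> MISS (open row1); precharges=1
Acc 4: bank2 row1 -> MISS (open row1); precharges=2
Acc 5: bank1 row1 -> HIT
Acc 6: bank2 row3 -> MISS (open row3); precharges=3
Acc 7: bank1 row4 -> MISS (open row4); precharges=4
Acc 8: bank1 row4 -> HIT
Acc 9: bank2 row0 -> MISS (open row0); precharges=5

Answer: 5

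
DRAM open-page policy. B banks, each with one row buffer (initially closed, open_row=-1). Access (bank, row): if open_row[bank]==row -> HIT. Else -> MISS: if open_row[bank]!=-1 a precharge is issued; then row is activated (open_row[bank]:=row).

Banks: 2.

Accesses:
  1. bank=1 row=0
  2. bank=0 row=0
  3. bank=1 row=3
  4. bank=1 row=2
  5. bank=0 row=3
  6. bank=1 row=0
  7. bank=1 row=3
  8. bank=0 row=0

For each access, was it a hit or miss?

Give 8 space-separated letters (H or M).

Answer: M M M M M M M M

Derivation:
Acc 1: bank1 row0 -> MISS (open row0); precharges=0
Acc 2: bank0 row0 -> MISS (open row0); precharges=0
Acc 3: bank1 row3 -> MISS (open row3); precharges=1
Acc 4: bank1 row2 -> MISS (open row2); precharges=2
Acc 5: bank0 row3 -> MISS (open row3); precharges=3
Acc 6: bank1 row0 -> MISS (open row0); precharges=4
Acc 7: bank1 row3 -> MISS (open row3); precharges=5
Acc 8: bank0 row0 -> MISS (open row0); precharges=6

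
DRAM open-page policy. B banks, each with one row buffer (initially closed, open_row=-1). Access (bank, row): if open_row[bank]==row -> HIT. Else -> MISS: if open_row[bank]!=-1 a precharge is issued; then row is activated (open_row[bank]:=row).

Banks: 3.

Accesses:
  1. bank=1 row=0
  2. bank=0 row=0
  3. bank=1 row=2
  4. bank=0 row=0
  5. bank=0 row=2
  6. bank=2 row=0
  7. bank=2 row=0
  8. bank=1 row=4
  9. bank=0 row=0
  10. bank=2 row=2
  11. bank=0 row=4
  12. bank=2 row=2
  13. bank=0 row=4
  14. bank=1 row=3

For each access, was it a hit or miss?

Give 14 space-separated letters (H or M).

Answer: M M M H M M H M M M M H H M

Derivation:
Acc 1: bank1 row0 -> MISS (open row0); precharges=0
Acc 2: bank0 row0 -> MISS (open row0); precharges=0
Acc 3: bank1 row2 -> MISS (open row2); precharges=1
Acc 4: bank0 row0 -> HIT
Acc 5: bank0 row2 -> MISS (open row2); precharges=2
Acc 6: bank2 row0 -> MISS (open row0); precharges=2
Acc 7: bank2 row0 -> HIT
Acc 8: bank1 row4 -> MISS (open row4); precharges=3
Acc 9: bank0 row0 -> MISS (open row0); precharges=4
Acc 10: bank2 row2 -> MISS (open row2); precharges=5
Acc 11: bank0 row4 -> MISS (open row4); precharges=6
Acc 12: bank2 row2 -> HIT
Acc 13: bank0 row4 -> HIT
Acc 14: bank1 row3 -> MISS (open row3); precharges=7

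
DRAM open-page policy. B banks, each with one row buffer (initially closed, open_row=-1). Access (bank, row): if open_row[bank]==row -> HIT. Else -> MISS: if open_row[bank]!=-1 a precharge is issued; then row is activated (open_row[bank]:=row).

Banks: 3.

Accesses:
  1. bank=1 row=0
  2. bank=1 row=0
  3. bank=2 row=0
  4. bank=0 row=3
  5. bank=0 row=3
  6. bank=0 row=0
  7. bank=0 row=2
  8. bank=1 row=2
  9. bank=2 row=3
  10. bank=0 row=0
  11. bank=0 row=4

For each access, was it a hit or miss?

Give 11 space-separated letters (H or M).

Answer: M H M M H M M M M M M

Derivation:
Acc 1: bank1 row0 -> MISS (open row0); precharges=0
Acc 2: bank1 row0 -> HIT
Acc 3: bank2 row0 -> MISS (open row0); precharges=0
Acc 4: bank0 row3 -> MISS (open row3); precharges=0
Acc 5: bank0 row3 -> HIT
Acc 6: bank0 row0 -> MISS (open row0); precharges=1
Acc 7: bank0 row2 -> MISS (open row2); precharges=2
Acc 8: bank1 row2 -> MISS (open row2); precharges=3
Acc 9: bank2 row3 -> MISS (open row3); precharges=4
Acc 10: bank0 row0 -> MISS (open row0); precharges=5
Acc 11: bank0 row4 -> MISS (open row4); precharges=6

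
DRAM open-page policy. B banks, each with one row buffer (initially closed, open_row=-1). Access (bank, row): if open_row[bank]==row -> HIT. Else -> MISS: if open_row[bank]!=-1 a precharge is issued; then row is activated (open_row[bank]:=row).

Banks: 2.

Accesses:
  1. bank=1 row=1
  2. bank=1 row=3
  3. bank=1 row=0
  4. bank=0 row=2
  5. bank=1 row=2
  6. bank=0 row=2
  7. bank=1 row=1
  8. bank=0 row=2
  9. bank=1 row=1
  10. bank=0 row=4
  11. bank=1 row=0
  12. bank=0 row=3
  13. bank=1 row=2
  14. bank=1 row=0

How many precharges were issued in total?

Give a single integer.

Acc 1: bank1 row1 -> MISS (open row1); precharges=0
Acc 2: bank1 row3 -> MISS (open row3); precharges=1
Acc 3: bank1 row0 -> MISS (open row0); precharges=2
Acc 4: bank0 row2 -> MISS (open row2); precharges=2
Acc 5: bank1 row2 -> MISS (open row2); precharges=3
Acc 6: bank0 row2 -> HIT
Acc 7: bank1 row1 -> MISS (open row1); precharges=4
Acc 8: bank0 row2 -> HIT
Acc 9: bank1 row1 -> HIT
Acc 10: bank0 row4 -> MISS (open row4); precharges=5
Acc 11: bank1 row0 -> MISS (open row0); precharges=6
Acc 12: bank0 row3 -> MISS (open row3); precharges=7
Acc 13: bank1 row2 -> MISS (open row2); precharges=8
Acc 14: bank1 row0 -> MISS (open row0); precharges=9

Answer: 9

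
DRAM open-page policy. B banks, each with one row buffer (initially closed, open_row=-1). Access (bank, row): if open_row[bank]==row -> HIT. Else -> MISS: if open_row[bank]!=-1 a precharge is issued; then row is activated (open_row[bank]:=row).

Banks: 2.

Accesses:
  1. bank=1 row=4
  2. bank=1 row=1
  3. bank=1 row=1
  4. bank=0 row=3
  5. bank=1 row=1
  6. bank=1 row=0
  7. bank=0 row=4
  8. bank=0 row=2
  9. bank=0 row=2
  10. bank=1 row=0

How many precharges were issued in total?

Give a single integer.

Answer: 4

Derivation:
Acc 1: bank1 row4 -> MISS (open row4); precharges=0
Acc 2: bank1 row1 -> MISS (open row1); precharges=1
Acc 3: bank1 row1 -> HIT
Acc 4: bank0 row3 -> MISS (open row3); precharges=1
Acc 5: bank1 row1 -> HIT
Acc 6: bank1 row0 -> MISS (open row0); precharges=2
Acc 7: bank0 row4 -> MISS (open row4); precharges=3
Acc 8: bank0 row2 -> MISS (open row2); precharges=4
Acc 9: bank0 row2 -> HIT
Acc 10: bank1 row0 -> HIT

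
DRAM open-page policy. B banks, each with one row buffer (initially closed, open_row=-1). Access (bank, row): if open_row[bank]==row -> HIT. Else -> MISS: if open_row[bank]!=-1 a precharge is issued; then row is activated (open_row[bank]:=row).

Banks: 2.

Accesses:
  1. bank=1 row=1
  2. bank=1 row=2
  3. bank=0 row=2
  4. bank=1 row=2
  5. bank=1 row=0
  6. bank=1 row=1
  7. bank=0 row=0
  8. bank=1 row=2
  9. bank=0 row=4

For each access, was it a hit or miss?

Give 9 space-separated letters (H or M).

Answer: M M M H M M M M M

Derivation:
Acc 1: bank1 row1 -> MISS (open row1); precharges=0
Acc 2: bank1 row2 -> MISS (open row2); precharges=1
Acc 3: bank0 row2 -> MISS (open row2); precharges=1
Acc 4: bank1 row2 -> HIT
Acc 5: bank1 row0 -> MISS (open row0); precharges=2
Acc 6: bank1 row1 -> MISS (open row1); precharges=3
Acc 7: bank0 row0 -> MISS (open row0); precharges=4
Acc 8: bank1 row2 -> MISS (open row2); precharges=5
Acc 9: bank0 row4 -> MISS (open row4); precharges=6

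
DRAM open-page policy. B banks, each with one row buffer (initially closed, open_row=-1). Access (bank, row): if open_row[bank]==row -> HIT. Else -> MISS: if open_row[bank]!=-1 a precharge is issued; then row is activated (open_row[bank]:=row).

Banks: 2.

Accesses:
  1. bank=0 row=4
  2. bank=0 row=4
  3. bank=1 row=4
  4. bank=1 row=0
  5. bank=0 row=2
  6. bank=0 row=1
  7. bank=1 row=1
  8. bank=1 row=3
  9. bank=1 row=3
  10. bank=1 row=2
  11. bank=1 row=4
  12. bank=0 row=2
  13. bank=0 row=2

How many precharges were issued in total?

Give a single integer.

Answer: 8

Derivation:
Acc 1: bank0 row4 -> MISS (open row4); precharges=0
Acc 2: bank0 row4 -> HIT
Acc 3: bank1 row4 -> MISS (open row4); precharges=0
Acc 4: bank1 row0 -> MISS (open row0); precharges=1
Acc 5: bank0 row2 -> MISS (open row2); precharges=2
Acc 6: bank0 row1 -> MISS (open row1); precharges=3
Acc 7: bank1 row1 -> MISS (open row1); precharges=4
Acc 8: bank1 row3 -> MISS (open row3); precharges=5
Acc 9: bank1 row3 -> HIT
Acc 10: bank1 row2 -> MISS (open row2); precharges=6
Acc 11: bank1 row4 -> MISS (open row4); precharges=7
Acc 12: bank0 row2 -> MISS (open row2); precharges=8
Acc 13: bank0 row2 -> HIT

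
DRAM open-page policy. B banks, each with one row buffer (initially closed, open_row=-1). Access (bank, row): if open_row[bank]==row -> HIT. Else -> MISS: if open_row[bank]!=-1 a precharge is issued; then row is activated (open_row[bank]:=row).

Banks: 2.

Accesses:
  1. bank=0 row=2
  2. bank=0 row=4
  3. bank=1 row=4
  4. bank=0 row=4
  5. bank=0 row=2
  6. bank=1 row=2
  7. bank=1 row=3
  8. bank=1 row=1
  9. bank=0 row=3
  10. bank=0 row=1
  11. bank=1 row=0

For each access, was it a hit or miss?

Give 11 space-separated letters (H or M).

Acc 1: bank0 row2 -> MISS (open row2); precharges=0
Acc 2: bank0 row4 -> MISS (open row4); precharges=1
Acc 3: bank1 row4 -> MISS (open row4); precharges=1
Acc 4: bank0 row4 -> HIT
Acc 5: bank0 row2 -> MISS (open row2); precharges=2
Acc 6: bank1 row2 -> MISS (open row2); precharges=3
Acc 7: bank1 row3 -> MISS (open row3); precharges=4
Acc 8: bank1 row1 -> MISS (open row1); precharges=5
Acc 9: bank0 row3 -> MISS (open row3); precharges=6
Acc 10: bank0 row1 -> MISS (open row1); precharges=7
Acc 11: bank1 row0 -> MISS (open row0); precharges=8

Answer: M M M H M M M M M M M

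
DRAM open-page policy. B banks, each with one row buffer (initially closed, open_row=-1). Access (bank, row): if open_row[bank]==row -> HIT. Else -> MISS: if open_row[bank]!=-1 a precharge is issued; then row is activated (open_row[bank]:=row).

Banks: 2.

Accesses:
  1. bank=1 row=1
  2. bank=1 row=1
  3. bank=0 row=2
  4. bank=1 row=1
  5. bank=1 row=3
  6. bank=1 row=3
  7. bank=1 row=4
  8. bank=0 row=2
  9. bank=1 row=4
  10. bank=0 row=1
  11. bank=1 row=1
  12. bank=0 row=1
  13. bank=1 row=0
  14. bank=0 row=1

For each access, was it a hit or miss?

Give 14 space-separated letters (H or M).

Answer: M H M H M H M H H M M H M H

Derivation:
Acc 1: bank1 row1 -> MISS (open row1); precharges=0
Acc 2: bank1 row1 -> HIT
Acc 3: bank0 row2 -> MISS (open row2); precharges=0
Acc 4: bank1 row1 -> HIT
Acc 5: bank1 row3 -> MISS (open row3); precharges=1
Acc 6: bank1 row3 -> HIT
Acc 7: bank1 row4 -> MISS (open row4); precharges=2
Acc 8: bank0 row2 -> HIT
Acc 9: bank1 row4 -> HIT
Acc 10: bank0 row1 -> MISS (open row1); precharges=3
Acc 11: bank1 row1 -> MISS (open row1); precharges=4
Acc 12: bank0 row1 -> HIT
Acc 13: bank1 row0 -> MISS (open row0); precharges=5
Acc 14: bank0 row1 -> HIT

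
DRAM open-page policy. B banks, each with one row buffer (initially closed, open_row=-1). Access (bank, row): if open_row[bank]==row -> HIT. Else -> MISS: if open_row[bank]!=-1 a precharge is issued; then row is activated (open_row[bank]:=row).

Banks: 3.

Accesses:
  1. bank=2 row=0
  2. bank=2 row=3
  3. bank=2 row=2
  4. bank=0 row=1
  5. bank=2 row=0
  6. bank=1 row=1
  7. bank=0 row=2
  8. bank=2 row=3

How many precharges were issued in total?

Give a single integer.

Answer: 5

Derivation:
Acc 1: bank2 row0 -> MISS (open row0); precharges=0
Acc 2: bank2 row3 -> MISS (open row3); precharges=1
Acc 3: bank2 row2 -> MISS (open row2); precharges=2
Acc 4: bank0 row1 -> MISS (open row1); precharges=2
Acc 5: bank2 row0 -> MISS (open row0); precharges=3
Acc 6: bank1 row1 -> MISS (open row1); precharges=3
Acc 7: bank0 row2 -> MISS (open row2); precharges=4
Acc 8: bank2 row3 -> MISS (open row3); precharges=5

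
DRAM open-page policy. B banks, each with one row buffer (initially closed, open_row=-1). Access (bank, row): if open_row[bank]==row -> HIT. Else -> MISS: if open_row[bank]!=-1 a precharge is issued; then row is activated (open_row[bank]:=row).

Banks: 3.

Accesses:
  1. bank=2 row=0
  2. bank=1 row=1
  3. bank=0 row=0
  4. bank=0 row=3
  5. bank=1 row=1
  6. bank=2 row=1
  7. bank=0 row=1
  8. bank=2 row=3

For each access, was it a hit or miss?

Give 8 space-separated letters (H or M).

Answer: M M M M H M M M

Derivation:
Acc 1: bank2 row0 -> MISS (open row0); precharges=0
Acc 2: bank1 row1 -> MISS (open row1); precharges=0
Acc 3: bank0 row0 -> MISS (open row0); precharges=0
Acc 4: bank0 row3 -> MISS (open row3); precharges=1
Acc 5: bank1 row1 -> HIT
Acc 6: bank2 row1 -> MISS (open row1); precharges=2
Acc 7: bank0 row1 -> MISS (open row1); precharges=3
Acc 8: bank2 row3 -> MISS (open row3); precharges=4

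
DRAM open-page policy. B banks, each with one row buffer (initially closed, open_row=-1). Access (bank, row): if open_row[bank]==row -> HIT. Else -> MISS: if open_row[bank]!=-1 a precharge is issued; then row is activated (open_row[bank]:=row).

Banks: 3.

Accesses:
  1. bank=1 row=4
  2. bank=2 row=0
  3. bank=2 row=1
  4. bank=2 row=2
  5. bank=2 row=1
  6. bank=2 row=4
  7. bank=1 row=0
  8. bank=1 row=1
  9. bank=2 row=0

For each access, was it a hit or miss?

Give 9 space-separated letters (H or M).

Acc 1: bank1 row4 -> MISS (open row4); precharges=0
Acc 2: bank2 row0 -> MISS (open row0); precharges=0
Acc 3: bank2 row1 -> MISS (open row1); precharges=1
Acc 4: bank2 row2 -> MISS (open row2); precharges=2
Acc 5: bank2 row1 -> MISS (open row1); precharges=3
Acc 6: bank2 row4 -> MISS (open row4); precharges=4
Acc 7: bank1 row0 -> MISS (open row0); precharges=5
Acc 8: bank1 row1 -> MISS (open row1); precharges=6
Acc 9: bank2 row0 -> MISS (open row0); precharges=7

Answer: M M M M M M M M M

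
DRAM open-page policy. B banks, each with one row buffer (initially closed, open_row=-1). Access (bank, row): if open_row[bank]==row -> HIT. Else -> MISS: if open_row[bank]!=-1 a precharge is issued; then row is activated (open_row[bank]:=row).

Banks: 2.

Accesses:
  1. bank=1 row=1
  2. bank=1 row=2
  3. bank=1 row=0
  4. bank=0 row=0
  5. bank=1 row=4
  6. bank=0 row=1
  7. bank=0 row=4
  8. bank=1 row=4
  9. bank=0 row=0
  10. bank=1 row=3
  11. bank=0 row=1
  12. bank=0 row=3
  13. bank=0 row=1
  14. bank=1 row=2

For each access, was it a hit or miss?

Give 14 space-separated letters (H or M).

Acc 1: bank1 row1 -> MISS (open row1); precharges=0
Acc 2: bank1 row2 -> MISS (open row2); precharges=1
Acc 3: bank1 row0 -> MISS (open row0); precharges=2
Acc 4: bank0 row0 -> MISS (open row0); precharges=2
Acc 5: bank1 row4 -> MISS (open row4); precharges=3
Acc 6: bank0 row1 -> MISS (open row1); precharges=4
Acc 7: bank0 row4 -> MISS (open row4); precharges=5
Acc 8: bank1 row4 -> HIT
Acc 9: bank0 row0 -> MISS (open row0); precharges=6
Acc 10: bank1 row3 -> MISS (open row3); precharges=7
Acc 11: bank0 row1 -> MISS (open row1); precharges=8
Acc 12: bank0 row3 -> MISS (open row3); precharges=9
Acc 13: bank0 row1 -> MISS (open row1); precharges=10
Acc 14: bank1 row2 -> MISS (open row2); precharges=11

Answer: M M M M M M M H M M M M M M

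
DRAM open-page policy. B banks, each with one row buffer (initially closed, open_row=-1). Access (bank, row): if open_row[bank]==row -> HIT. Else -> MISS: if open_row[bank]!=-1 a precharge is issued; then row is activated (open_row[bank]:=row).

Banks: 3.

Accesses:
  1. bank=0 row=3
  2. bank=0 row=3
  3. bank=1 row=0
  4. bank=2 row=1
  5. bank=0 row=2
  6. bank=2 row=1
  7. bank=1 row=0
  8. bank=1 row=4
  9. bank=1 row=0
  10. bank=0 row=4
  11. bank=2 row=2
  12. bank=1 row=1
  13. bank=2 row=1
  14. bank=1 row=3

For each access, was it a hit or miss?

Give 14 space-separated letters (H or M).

Answer: M H M M M H H M M M M M M M

Derivation:
Acc 1: bank0 row3 -> MISS (open row3); precharges=0
Acc 2: bank0 row3 -> HIT
Acc 3: bank1 row0 -> MISS (open row0); precharges=0
Acc 4: bank2 row1 -> MISS (open row1); precharges=0
Acc 5: bank0 row2 -> MISS (open row2); precharges=1
Acc 6: bank2 row1 -> HIT
Acc 7: bank1 row0 -> HIT
Acc 8: bank1 row4 -> MISS (open row4); precharges=2
Acc 9: bank1 row0 -> MISS (open row0); precharges=3
Acc 10: bank0 row4 -> MISS (open row4); precharges=4
Acc 11: bank2 row2 -> MISS (open row2); precharges=5
Acc 12: bank1 row1 -> MISS (open row1); precharges=6
Acc 13: bank2 row1 -> MISS (open row1); precharges=7
Acc 14: bank1 row3 -> MISS (open row3); precharges=8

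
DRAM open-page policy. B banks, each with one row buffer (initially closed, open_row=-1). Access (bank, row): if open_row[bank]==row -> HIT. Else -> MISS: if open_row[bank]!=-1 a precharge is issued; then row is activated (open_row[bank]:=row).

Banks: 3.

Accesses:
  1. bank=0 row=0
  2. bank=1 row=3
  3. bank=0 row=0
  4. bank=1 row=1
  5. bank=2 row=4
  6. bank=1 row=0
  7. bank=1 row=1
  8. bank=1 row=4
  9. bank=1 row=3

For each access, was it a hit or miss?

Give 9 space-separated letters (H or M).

Answer: M M H M M M M M M

Derivation:
Acc 1: bank0 row0 -> MISS (open row0); precharges=0
Acc 2: bank1 row3 -> MISS (open row3); precharges=0
Acc 3: bank0 row0 -> HIT
Acc 4: bank1 row1 -> MISS (open row1); precharges=1
Acc 5: bank2 row4 -> MISS (open row4); precharges=1
Acc 6: bank1 row0 -> MISS (open row0); precharges=2
Acc 7: bank1 row1 -> MISS (open row1); precharges=3
Acc 8: bank1 row4 -> MISS (open row4); precharges=4
Acc 9: bank1 row3 -> MISS (open row3); precharges=5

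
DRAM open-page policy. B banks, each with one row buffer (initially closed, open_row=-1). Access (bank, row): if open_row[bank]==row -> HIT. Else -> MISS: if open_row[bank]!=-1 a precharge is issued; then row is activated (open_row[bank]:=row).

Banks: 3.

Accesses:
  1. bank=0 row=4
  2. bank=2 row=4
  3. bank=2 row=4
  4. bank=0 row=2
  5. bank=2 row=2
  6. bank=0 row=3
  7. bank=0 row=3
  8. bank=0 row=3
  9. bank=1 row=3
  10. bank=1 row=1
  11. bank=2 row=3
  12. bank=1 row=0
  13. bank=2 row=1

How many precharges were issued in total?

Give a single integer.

Answer: 7

Derivation:
Acc 1: bank0 row4 -> MISS (open row4); precharges=0
Acc 2: bank2 row4 -> MISS (open row4); precharges=0
Acc 3: bank2 row4 -> HIT
Acc 4: bank0 row2 -> MISS (open row2); precharges=1
Acc 5: bank2 row2 -> MISS (open row2); precharges=2
Acc 6: bank0 row3 -> MISS (open row3); precharges=3
Acc 7: bank0 row3 -> HIT
Acc 8: bank0 row3 -> HIT
Acc 9: bank1 row3 -> MISS (open row3); precharges=3
Acc 10: bank1 row1 -> MISS (open row1); precharges=4
Acc 11: bank2 row3 -> MISS (open row3); precharges=5
Acc 12: bank1 row0 -> MISS (open row0); precharges=6
Acc 13: bank2 row1 -> MISS (open row1); precharges=7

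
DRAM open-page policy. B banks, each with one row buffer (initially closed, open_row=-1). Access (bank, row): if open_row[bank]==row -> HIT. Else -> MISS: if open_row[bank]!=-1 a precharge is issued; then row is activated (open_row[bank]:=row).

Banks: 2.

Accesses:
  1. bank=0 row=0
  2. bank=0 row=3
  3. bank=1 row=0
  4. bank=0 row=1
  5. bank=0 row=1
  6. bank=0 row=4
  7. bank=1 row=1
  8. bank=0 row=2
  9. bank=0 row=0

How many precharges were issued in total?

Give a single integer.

Answer: 6

Derivation:
Acc 1: bank0 row0 -> MISS (open row0); precharges=0
Acc 2: bank0 row3 -> MISS (open row3); precharges=1
Acc 3: bank1 row0 -> MISS (open row0); precharges=1
Acc 4: bank0 row1 -> MISS (open row1); precharges=2
Acc 5: bank0 row1 -> HIT
Acc 6: bank0 row4 -> MISS (open row4); precharges=3
Acc 7: bank1 row1 -> MISS (open row1); precharges=4
Acc 8: bank0 row2 -> MISS (open row2); precharges=5
Acc 9: bank0 row0 -> MISS (open row0); precharges=6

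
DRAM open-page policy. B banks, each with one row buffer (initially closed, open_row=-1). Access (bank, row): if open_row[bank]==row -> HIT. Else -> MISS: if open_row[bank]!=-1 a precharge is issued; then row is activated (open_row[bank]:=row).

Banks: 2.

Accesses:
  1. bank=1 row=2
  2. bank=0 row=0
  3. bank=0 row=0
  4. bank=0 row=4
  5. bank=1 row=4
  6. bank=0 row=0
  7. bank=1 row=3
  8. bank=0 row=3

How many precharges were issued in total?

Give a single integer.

Acc 1: bank1 row2 -> MISS (open row2); precharges=0
Acc 2: bank0 row0 -> MISS (open row0); precharges=0
Acc 3: bank0 row0 -> HIT
Acc 4: bank0 row4 -> MISS (open row4); precharges=1
Acc 5: bank1 row4 -> MISS (open row4); precharges=2
Acc 6: bank0 row0 -> MISS (open row0); precharges=3
Acc 7: bank1 row3 -> MISS (open row3); precharges=4
Acc 8: bank0 row3 -> MISS (open row3); precharges=5

Answer: 5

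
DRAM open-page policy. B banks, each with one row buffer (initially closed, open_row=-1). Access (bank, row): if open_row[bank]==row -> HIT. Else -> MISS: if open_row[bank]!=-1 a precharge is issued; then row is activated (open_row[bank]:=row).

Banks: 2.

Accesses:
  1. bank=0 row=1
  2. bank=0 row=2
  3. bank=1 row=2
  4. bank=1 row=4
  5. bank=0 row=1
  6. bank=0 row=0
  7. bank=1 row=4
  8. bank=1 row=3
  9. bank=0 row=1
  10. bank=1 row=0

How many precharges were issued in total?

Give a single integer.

Acc 1: bank0 row1 -> MISS (open row1); precharges=0
Acc 2: bank0 row2 -> MISS (open row2); precharges=1
Acc 3: bank1 row2 -> MISS (open row2); precharges=1
Acc 4: bank1 row4 -> MISS (open row4); precharges=2
Acc 5: bank0 row1 -> MISS (open row1); precharges=3
Acc 6: bank0 row0 -> MISS (open row0); precharges=4
Acc 7: bank1 row4 -> HIT
Acc 8: bank1 row3 -> MISS (open row3); precharges=5
Acc 9: bank0 row1 -> MISS (open row1); precharges=6
Acc 10: bank1 row0 -> MISS (open row0); precharges=7

Answer: 7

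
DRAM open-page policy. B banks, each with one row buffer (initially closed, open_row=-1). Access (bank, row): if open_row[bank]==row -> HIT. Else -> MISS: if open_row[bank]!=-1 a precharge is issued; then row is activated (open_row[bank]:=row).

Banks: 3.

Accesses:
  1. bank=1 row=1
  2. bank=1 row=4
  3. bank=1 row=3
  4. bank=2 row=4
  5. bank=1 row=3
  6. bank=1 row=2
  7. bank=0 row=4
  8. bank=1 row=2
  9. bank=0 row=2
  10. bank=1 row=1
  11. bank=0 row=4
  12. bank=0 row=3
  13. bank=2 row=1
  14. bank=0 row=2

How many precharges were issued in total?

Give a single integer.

Answer: 9

Derivation:
Acc 1: bank1 row1 -> MISS (open row1); precharges=0
Acc 2: bank1 row4 -> MISS (open row4); precharges=1
Acc 3: bank1 row3 -> MISS (open row3); precharges=2
Acc 4: bank2 row4 -> MISS (open row4); precharges=2
Acc 5: bank1 row3 -> HIT
Acc 6: bank1 row2 -> MISS (open row2); precharges=3
Acc 7: bank0 row4 -> MISS (open row4); precharges=3
Acc 8: bank1 row2 -> HIT
Acc 9: bank0 row2 -> MISS (open row2); precharges=4
Acc 10: bank1 row1 -> MISS (open row1); precharges=5
Acc 11: bank0 row4 -> MISS (open row4); precharges=6
Acc 12: bank0 row3 -> MISS (open row3); precharges=7
Acc 13: bank2 row1 -> MISS (open row1); precharges=8
Acc 14: bank0 row2 -> MISS (open row2); precharges=9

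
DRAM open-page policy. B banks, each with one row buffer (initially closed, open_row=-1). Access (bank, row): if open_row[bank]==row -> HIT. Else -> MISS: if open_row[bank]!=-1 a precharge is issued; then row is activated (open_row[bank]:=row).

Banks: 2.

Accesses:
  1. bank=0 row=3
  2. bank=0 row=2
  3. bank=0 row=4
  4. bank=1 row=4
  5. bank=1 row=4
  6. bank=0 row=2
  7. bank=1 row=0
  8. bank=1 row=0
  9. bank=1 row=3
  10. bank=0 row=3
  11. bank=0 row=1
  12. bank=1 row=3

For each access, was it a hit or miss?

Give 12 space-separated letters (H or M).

Answer: M M M M H M M H M M M H

Derivation:
Acc 1: bank0 row3 -> MISS (open row3); precharges=0
Acc 2: bank0 row2 -> MISS (open row2); precharges=1
Acc 3: bank0 row4 -> MISS (open row4); precharges=2
Acc 4: bank1 row4 -> MISS (open row4); precharges=2
Acc 5: bank1 row4 -> HIT
Acc 6: bank0 row2 -> MISS (open row2); precharges=3
Acc 7: bank1 row0 -> MISS (open row0); precharges=4
Acc 8: bank1 row0 -> HIT
Acc 9: bank1 row3 -> MISS (open row3); precharges=5
Acc 10: bank0 row3 -> MISS (open row3); precharges=6
Acc 11: bank0 row1 -> MISS (open row1); precharges=7
Acc 12: bank1 row3 -> HIT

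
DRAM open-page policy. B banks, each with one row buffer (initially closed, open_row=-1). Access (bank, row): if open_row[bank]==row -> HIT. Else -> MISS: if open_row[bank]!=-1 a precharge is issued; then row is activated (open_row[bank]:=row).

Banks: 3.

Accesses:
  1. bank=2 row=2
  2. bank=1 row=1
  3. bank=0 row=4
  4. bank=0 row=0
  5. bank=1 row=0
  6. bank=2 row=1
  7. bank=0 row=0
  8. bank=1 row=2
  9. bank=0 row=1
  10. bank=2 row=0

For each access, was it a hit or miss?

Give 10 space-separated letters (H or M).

Answer: M M M M M M H M M M

Derivation:
Acc 1: bank2 row2 -> MISS (open row2); precharges=0
Acc 2: bank1 row1 -> MISS (open row1); precharges=0
Acc 3: bank0 row4 -> MISS (open row4); precharges=0
Acc 4: bank0 row0 -> MISS (open row0); precharges=1
Acc 5: bank1 row0 -> MISS (open row0); precharges=2
Acc 6: bank2 row1 -> MISS (open row1); precharges=3
Acc 7: bank0 row0 -> HIT
Acc 8: bank1 row2 -> MISS (open row2); precharges=4
Acc 9: bank0 row1 -> MISS (open row1); precharges=5
Acc 10: bank2 row0 -> MISS (open row0); precharges=6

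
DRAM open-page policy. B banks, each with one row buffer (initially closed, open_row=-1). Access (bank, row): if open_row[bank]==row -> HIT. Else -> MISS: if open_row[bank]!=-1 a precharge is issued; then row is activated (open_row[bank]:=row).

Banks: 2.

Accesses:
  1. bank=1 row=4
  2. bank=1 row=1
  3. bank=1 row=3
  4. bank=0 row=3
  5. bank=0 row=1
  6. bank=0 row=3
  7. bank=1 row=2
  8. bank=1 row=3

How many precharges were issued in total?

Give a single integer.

Acc 1: bank1 row4 -> MISS (open row4); precharges=0
Acc 2: bank1 row1 -> MISS (open row1); precharges=1
Acc 3: bank1 row3 -> MISS (open row3); precharges=2
Acc 4: bank0 row3 -> MISS (open row3); precharges=2
Acc 5: bank0 row1 -> MISS (open row1); precharges=3
Acc 6: bank0 row3 -> MISS (open row3); precharges=4
Acc 7: bank1 row2 -> MISS (open row2); precharges=5
Acc 8: bank1 row3 -> MISS (open row3); precharges=6

Answer: 6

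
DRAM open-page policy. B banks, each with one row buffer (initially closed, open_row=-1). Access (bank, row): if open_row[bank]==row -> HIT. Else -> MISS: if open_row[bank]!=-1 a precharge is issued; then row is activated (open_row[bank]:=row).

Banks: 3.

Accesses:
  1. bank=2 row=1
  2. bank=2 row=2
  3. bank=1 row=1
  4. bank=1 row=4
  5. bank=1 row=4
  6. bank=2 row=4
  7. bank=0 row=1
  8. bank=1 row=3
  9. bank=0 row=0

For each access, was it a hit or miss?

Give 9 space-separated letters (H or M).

Acc 1: bank2 row1 -> MISS (open row1); precharges=0
Acc 2: bank2 row2 -> MISS (open row2); precharges=1
Acc 3: bank1 row1 -> MISS (open row1); precharges=1
Acc 4: bank1 row4 -> MISS (open row4); precharges=2
Acc 5: bank1 row4 -> HIT
Acc 6: bank2 row4 -> MISS (open row4); precharges=3
Acc 7: bank0 row1 -> MISS (open row1); precharges=3
Acc 8: bank1 row3 -> MISS (open row3); precharges=4
Acc 9: bank0 row0 -> MISS (open row0); precharges=5

Answer: M M M M H M M M M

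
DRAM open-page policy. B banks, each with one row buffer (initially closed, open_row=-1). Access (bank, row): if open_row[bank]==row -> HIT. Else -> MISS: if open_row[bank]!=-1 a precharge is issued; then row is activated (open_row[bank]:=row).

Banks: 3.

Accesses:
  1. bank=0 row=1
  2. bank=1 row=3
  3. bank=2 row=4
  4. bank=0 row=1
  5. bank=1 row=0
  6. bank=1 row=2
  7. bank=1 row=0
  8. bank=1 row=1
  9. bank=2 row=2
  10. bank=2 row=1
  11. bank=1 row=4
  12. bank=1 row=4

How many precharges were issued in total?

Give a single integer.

Acc 1: bank0 row1 -> MISS (open row1); precharges=0
Acc 2: bank1 row3 -> MISS (open row3); precharges=0
Acc 3: bank2 row4 -> MISS (open row4); precharges=0
Acc 4: bank0 row1 -> HIT
Acc 5: bank1 row0 -> MISS (open row0); precharges=1
Acc 6: bank1 row2 -> MISS (open row2); precharges=2
Acc 7: bank1 row0 -> MISS (open row0); precharges=3
Acc 8: bank1 row1 -> MISS (open row1); precharges=4
Acc 9: bank2 row2 -> MISS (open row2); precharges=5
Acc 10: bank2 row1 -> MISS (open row1); precharges=6
Acc 11: bank1 row4 -> MISS (open row4); precharges=7
Acc 12: bank1 row4 -> HIT

Answer: 7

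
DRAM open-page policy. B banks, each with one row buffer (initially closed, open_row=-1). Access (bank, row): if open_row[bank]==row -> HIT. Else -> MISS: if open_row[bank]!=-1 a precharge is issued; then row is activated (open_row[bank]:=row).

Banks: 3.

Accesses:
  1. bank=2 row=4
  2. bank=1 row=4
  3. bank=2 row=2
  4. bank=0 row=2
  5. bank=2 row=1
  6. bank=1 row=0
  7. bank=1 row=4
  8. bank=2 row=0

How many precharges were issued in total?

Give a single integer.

Acc 1: bank2 row4 -> MISS (open row4); precharges=0
Acc 2: bank1 row4 -> MISS (open row4); precharges=0
Acc 3: bank2 row2 -> MISS (open row2); precharges=1
Acc 4: bank0 row2 -> MISS (open row2); precharges=1
Acc 5: bank2 row1 -> MISS (open row1); precharges=2
Acc 6: bank1 row0 -> MISS (open row0); precharges=3
Acc 7: bank1 row4 -> MISS (open row4); precharges=4
Acc 8: bank2 row0 -> MISS (open row0); precharges=5

Answer: 5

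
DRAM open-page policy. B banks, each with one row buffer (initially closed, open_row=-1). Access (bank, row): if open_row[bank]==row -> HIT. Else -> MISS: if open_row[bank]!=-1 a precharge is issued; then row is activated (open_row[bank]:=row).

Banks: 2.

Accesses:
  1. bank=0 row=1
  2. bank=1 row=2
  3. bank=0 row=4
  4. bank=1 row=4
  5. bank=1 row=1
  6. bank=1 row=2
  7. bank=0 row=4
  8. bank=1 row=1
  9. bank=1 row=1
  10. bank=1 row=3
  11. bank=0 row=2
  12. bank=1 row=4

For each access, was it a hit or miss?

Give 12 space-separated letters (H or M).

Acc 1: bank0 row1 -> MISS (open row1); precharges=0
Acc 2: bank1 row2 -> MISS (open row2); precharges=0
Acc 3: bank0 row4 -> MISS (open row4); precharges=1
Acc 4: bank1 row4 -> MISS (open row4); precharges=2
Acc 5: bank1 row1 -> MISS (open row1); precharges=3
Acc 6: bank1 row2 -> MISS (open row2); precharges=4
Acc 7: bank0 row4 -> HIT
Acc 8: bank1 row1 -> MISS (open row1); precharges=5
Acc 9: bank1 row1 -> HIT
Acc 10: bank1 row3 -> MISS (open row3); precharges=6
Acc 11: bank0 row2 -> MISS (open row2); precharges=7
Acc 12: bank1 row4 -> MISS (open row4); precharges=8

Answer: M M M M M M H M H M M M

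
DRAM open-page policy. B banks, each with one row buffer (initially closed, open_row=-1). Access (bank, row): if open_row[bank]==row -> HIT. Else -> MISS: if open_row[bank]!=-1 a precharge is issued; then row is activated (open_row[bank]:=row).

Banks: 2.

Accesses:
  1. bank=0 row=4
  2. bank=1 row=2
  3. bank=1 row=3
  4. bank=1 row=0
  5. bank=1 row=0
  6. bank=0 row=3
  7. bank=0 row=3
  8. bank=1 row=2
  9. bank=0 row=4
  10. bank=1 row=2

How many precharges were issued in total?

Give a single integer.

Answer: 5

Derivation:
Acc 1: bank0 row4 -> MISS (open row4); precharges=0
Acc 2: bank1 row2 -> MISS (open row2); precharges=0
Acc 3: bank1 row3 -> MISS (open row3); precharges=1
Acc 4: bank1 row0 -> MISS (open row0); precharges=2
Acc 5: bank1 row0 -> HIT
Acc 6: bank0 row3 -> MISS (open row3); precharges=3
Acc 7: bank0 row3 -> HIT
Acc 8: bank1 row2 -> MISS (open row2); precharges=4
Acc 9: bank0 row4 -> MISS (open row4); precharges=5
Acc 10: bank1 row2 -> HIT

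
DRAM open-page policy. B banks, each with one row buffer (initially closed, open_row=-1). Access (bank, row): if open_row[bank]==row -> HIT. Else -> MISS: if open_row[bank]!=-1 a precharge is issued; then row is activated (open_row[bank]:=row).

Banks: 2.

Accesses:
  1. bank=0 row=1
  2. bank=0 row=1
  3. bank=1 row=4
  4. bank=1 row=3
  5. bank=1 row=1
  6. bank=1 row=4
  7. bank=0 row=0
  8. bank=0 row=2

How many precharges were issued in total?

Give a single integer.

Acc 1: bank0 row1 -> MISS (open row1); precharges=0
Acc 2: bank0 row1 -> HIT
Acc 3: bank1 row4 -> MISS (open row4); precharges=0
Acc 4: bank1 row3 -> MISS (open row3); precharges=1
Acc 5: bank1 row1 -> MISS (open row1); precharges=2
Acc 6: bank1 row4 -> MISS (open row4); precharges=3
Acc 7: bank0 row0 -> MISS (open row0); precharges=4
Acc 8: bank0 row2 -> MISS (open row2); precharges=5

Answer: 5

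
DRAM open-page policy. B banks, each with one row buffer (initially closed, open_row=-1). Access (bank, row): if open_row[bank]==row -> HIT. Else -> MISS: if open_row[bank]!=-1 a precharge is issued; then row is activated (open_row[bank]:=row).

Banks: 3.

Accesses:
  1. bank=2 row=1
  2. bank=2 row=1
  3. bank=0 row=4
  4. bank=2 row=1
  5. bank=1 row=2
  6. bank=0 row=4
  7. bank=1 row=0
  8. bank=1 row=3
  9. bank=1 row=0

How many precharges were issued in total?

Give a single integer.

Acc 1: bank2 row1 -> MISS (open row1); precharges=0
Acc 2: bank2 row1 -> HIT
Acc 3: bank0 row4 -> MISS (open row4); precharges=0
Acc 4: bank2 row1 -> HIT
Acc 5: bank1 row2 -> MISS (open row2); precharges=0
Acc 6: bank0 row4 -> HIT
Acc 7: bank1 row0 -> MISS (open row0); precharges=1
Acc 8: bank1 row3 -> MISS (open row3); precharges=2
Acc 9: bank1 row0 -> MISS (open row0); precharges=3

Answer: 3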